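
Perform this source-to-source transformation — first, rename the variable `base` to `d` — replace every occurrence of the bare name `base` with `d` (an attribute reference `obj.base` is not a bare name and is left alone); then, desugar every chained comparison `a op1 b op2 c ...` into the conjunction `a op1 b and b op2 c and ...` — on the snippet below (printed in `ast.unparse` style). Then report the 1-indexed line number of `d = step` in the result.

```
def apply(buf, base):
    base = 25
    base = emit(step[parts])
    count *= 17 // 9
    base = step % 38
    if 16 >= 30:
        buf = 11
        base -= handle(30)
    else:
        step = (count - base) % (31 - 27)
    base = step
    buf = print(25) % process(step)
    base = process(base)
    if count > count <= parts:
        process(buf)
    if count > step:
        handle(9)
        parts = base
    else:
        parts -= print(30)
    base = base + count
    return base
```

Transformed code:
def apply(buf, d):
    d = 25
    d = emit(step[parts])
    count *= 17 // 9
    d = step % 38
    if 16 >= 30:
        buf = 11
        d -= handle(30)
    else:
        step = (count - d) % (31 - 27)
    d = step
    buf = print(25) % process(step)
    d = process(d)
    if count > count and count <= parts:
        process(buf)
    if count > step:
        handle(9)
        parts = d
    else:
        parts -= print(30)
    d = d + count
    return d

11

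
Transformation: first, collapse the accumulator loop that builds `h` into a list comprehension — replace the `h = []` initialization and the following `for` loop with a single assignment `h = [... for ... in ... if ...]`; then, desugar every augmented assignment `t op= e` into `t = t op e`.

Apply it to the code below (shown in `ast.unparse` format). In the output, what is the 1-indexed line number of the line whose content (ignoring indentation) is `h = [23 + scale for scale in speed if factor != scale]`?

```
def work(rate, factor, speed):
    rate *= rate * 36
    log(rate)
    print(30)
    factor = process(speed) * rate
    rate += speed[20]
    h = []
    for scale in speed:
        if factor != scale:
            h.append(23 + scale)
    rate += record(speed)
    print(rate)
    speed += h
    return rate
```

7

Transformed code:
def work(rate, factor, speed):
    rate = rate * (rate * 36)
    log(rate)
    print(30)
    factor = process(speed) * rate
    rate = rate + speed[20]
    h = [23 + scale for scale in speed if factor != scale]
    rate = rate + record(speed)
    print(rate)
    speed = speed + h
    return rate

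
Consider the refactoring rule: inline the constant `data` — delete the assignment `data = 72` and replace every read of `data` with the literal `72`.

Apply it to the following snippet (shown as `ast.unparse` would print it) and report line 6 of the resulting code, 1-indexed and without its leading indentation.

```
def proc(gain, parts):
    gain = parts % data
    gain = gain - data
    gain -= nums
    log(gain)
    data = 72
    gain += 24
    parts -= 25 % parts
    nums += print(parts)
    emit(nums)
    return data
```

gain += 24

Transformed code:
def proc(gain, parts):
    gain = parts % 72
    gain = gain - 72
    gain -= nums
    log(gain)
    gain += 24
    parts -= 25 % parts
    nums += print(parts)
    emit(nums)
    return 72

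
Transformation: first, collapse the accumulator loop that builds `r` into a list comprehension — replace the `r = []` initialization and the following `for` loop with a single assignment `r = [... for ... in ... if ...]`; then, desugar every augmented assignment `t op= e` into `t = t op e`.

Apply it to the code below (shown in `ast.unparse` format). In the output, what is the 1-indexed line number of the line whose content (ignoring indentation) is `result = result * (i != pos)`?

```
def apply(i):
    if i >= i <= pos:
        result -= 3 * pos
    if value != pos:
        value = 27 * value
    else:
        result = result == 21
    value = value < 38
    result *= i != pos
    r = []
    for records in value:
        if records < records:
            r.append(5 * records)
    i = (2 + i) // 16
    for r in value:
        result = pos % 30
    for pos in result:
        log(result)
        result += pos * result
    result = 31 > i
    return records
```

Transformed code:
def apply(i):
    if i >= i <= pos:
        result = result - 3 * pos
    if value != pos:
        value = 27 * value
    else:
        result = result == 21
    value = value < 38
    result = result * (i != pos)
    r = [5 * records for records in value if records < records]
    i = (2 + i) // 16
    for r in value:
        result = pos % 30
    for pos in result:
        log(result)
        result = result + pos * result
    result = 31 > i
    return records

9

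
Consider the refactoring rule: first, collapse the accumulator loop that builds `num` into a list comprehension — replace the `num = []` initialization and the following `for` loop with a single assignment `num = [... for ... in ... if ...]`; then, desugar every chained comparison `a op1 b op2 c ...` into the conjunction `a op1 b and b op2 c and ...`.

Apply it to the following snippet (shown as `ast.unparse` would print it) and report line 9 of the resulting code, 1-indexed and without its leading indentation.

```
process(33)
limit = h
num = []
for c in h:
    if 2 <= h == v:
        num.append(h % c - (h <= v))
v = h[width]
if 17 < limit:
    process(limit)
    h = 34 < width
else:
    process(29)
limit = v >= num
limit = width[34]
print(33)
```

process(29)

Transformed code:
process(33)
limit = h
num = [h % c - (h <= v) for c in h if 2 <= h and h == v]
v = h[width]
if 17 < limit:
    process(limit)
    h = 34 < width
else:
    process(29)
limit = v >= num
limit = width[34]
print(33)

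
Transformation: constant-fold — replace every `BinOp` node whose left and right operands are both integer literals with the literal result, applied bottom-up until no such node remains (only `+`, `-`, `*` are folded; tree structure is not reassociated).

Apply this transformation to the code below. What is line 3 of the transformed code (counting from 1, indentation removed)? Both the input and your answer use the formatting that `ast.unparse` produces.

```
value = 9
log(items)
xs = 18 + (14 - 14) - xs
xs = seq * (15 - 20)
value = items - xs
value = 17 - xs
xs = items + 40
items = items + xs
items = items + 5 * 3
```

xs = 18 - xs

Transformed code:
value = 9
log(items)
xs = 18 - xs
xs = seq * -5
value = items - xs
value = 17 - xs
xs = items + 40
items = items + xs
items = items + 15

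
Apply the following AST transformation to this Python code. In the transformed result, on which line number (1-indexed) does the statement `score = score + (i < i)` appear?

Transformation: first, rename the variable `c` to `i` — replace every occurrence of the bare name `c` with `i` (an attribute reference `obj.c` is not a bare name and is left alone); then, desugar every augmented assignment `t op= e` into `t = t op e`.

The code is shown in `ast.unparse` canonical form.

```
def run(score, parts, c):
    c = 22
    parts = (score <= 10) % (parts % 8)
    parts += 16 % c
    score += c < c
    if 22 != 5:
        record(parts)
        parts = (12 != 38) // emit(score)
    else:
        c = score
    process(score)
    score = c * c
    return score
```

5

Transformed code:
def run(score, parts, i):
    i = 22
    parts = (score <= 10) % (parts % 8)
    parts = parts + 16 % i
    score = score + (i < i)
    if 22 != 5:
        record(parts)
        parts = (12 != 38) // emit(score)
    else:
        i = score
    process(score)
    score = i * i
    return score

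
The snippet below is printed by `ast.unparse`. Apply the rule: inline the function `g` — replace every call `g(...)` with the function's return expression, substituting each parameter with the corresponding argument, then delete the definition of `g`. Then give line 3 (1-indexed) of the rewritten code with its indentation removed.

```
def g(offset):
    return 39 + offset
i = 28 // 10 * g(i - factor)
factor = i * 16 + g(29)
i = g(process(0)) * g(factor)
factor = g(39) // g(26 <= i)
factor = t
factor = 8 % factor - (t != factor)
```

Transformed code:
i = 28 // 10 * (39 + (i - factor))
factor = i * 16 + (39 + 29)
i = (39 + process(0)) * (39 + factor)
factor = (39 + 39) // (39 + (26 <= i))
factor = t
factor = 8 % factor - (t != factor)

i = (39 + process(0)) * (39 + factor)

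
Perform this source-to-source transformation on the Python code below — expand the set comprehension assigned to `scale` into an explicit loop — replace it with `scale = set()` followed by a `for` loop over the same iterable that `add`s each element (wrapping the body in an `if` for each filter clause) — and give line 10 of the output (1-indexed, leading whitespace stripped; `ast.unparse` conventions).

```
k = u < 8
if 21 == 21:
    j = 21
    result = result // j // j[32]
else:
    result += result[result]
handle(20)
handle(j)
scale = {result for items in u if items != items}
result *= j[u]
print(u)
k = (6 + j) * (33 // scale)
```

Transformed code:
k = u < 8
if 21 == 21:
    j = 21
    result = result // j // j[32]
else:
    result += result[result]
handle(20)
handle(j)
scale = set()
for items in u:
    if items != items:
        scale.add(result)
result *= j[u]
print(u)
k = (6 + j) * (33 // scale)

for items in u:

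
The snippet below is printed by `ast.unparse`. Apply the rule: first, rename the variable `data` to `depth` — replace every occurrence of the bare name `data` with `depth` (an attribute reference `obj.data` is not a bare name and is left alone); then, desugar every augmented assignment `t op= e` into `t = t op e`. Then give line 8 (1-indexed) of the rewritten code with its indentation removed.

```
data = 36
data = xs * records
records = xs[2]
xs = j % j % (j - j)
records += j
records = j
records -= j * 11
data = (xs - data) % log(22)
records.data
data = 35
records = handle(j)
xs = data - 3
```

depth = (xs - depth) % log(22)

Transformed code:
depth = 36
depth = xs * records
records = xs[2]
xs = j % j % (j - j)
records = records + j
records = j
records = records - j * 11
depth = (xs - depth) % log(22)
records.data
depth = 35
records = handle(j)
xs = depth - 3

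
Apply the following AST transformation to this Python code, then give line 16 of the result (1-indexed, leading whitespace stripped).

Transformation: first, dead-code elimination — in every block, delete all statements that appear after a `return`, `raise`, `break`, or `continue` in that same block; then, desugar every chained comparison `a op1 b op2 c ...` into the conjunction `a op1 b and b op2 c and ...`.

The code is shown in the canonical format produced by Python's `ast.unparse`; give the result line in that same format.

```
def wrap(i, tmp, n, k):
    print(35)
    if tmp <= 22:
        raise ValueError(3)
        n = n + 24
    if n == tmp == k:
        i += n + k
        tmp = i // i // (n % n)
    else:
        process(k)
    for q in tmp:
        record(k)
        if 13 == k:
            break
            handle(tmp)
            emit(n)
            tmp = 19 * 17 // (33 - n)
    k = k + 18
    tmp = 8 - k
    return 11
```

Transformed code:
def wrap(i, tmp, n, k):
    print(35)
    if tmp <= 22:
        raise ValueError(3)
    if n == tmp and tmp == k:
        i += n + k
        tmp = i // i // (n % n)
    else:
        process(k)
    for q in tmp:
        record(k)
        if 13 == k:
            break
    k = k + 18
    tmp = 8 - k
    return 11

return 11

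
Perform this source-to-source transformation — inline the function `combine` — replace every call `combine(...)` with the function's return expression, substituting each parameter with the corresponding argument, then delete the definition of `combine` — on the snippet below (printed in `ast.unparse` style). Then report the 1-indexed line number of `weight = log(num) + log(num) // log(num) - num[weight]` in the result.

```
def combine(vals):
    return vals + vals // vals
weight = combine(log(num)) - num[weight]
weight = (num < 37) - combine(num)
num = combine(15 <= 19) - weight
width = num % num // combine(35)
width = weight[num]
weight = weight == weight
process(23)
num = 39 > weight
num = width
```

1

Transformed code:
weight = log(num) + log(num) // log(num) - num[weight]
weight = (num < 37) - (num + num // num)
num = (15 <= 19) + (15 <= 19) // (15 <= 19) - weight
width = num % num // (35 + 35 // 35)
width = weight[num]
weight = weight == weight
process(23)
num = 39 > weight
num = width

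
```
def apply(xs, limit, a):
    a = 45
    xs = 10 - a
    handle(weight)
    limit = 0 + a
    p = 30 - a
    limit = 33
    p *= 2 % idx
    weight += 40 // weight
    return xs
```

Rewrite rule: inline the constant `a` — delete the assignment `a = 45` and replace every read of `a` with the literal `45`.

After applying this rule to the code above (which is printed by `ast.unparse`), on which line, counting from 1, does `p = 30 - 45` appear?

Transformed code:
def apply(xs, limit, a):
    xs = 10 - 45
    handle(weight)
    limit = 0 + 45
    p = 30 - 45
    limit = 33
    p *= 2 % idx
    weight += 40 // weight
    return xs

5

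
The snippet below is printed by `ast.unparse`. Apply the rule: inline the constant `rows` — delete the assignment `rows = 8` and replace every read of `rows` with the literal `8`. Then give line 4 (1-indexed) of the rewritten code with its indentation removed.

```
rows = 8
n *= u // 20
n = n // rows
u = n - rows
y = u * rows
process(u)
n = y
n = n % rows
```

Transformed code:
n *= u // 20
n = n // 8
u = n - 8
y = u * 8
process(u)
n = y
n = n % 8

y = u * 8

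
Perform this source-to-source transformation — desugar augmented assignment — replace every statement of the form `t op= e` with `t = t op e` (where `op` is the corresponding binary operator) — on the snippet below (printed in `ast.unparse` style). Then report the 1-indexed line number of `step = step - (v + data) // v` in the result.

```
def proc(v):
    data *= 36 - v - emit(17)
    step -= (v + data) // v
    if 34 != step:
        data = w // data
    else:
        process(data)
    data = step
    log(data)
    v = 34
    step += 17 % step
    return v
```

3

Transformed code:
def proc(v):
    data = data * (36 - v - emit(17))
    step = step - (v + data) // v
    if 34 != step:
        data = w // data
    else:
        process(data)
    data = step
    log(data)
    v = 34
    step = step + 17 % step
    return v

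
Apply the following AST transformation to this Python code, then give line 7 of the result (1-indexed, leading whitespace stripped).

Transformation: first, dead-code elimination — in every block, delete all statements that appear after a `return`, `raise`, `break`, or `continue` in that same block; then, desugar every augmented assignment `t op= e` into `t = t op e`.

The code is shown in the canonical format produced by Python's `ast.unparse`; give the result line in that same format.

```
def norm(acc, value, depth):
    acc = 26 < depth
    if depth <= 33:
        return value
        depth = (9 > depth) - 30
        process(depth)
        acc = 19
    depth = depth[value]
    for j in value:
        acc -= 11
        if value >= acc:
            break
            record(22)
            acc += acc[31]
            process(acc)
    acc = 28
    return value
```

Transformed code:
def norm(acc, value, depth):
    acc = 26 < depth
    if depth <= 33:
        return value
    depth = depth[value]
    for j in value:
        acc = acc - 11
        if value >= acc:
            break
    acc = 28
    return value

acc = acc - 11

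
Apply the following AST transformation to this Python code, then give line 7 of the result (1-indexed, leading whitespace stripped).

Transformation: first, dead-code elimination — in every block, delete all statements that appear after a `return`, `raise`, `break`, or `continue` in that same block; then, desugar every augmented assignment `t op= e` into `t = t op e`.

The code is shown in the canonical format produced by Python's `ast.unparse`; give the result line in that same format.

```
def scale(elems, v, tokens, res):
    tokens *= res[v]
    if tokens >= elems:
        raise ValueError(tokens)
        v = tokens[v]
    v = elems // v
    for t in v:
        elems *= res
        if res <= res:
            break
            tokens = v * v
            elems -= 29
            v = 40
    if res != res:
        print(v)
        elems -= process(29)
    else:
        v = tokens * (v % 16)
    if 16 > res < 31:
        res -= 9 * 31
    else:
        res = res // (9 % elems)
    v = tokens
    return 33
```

Transformed code:
def scale(elems, v, tokens, res):
    tokens = tokens * res[v]
    if tokens >= elems:
        raise ValueError(tokens)
    v = elems // v
    for t in v:
        elems = elems * res
        if res <= res:
            break
    if res != res:
        print(v)
        elems = elems - process(29)
    else:
        v = tokens * (v % 16)
    if 16 > res < 31:
        res = res - 9 * 31
    else:
        res = res // (9 % elems)
    v = tokens
    return 33

elems = elems * res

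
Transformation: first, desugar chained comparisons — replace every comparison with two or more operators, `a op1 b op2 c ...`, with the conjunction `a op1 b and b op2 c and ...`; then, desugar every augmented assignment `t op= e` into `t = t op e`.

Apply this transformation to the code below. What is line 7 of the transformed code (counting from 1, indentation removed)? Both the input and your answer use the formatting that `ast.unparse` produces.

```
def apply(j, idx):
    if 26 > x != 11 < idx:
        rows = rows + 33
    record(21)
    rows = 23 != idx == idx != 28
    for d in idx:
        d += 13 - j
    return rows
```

d = d + (13 - j)

Transformed code:
def apply(j, idx):
    if 26 > x and x != 11 and (11 < idx):
        rows = rows + 33
    record(21)
    rows = 23 != idx and idx == idx and (idx != 28)
    for d in idx:
        d = d + (13 - j)
    return rows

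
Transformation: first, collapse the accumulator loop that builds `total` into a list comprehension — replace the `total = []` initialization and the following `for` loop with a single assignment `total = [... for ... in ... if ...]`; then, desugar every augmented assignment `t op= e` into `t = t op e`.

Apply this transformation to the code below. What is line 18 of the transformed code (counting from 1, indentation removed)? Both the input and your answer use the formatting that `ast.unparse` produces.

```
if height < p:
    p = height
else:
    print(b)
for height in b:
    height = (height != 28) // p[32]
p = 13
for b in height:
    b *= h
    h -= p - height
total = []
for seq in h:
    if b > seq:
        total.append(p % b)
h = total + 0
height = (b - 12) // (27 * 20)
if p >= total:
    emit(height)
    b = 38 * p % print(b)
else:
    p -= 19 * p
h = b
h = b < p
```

Transformed code:
if height < p:
    p = height
else:
    print(b)
for height in b:
    height = (height != 28) // p[32]
p = 13
for b in height:
    b = b * h
    h = h - (p - height)
total = [p % b for seq in h if b > seq]
h = total + 0
height = (b - 12) // (27 * 20)
if p >= total:
    emit(height)
    b = 38 * p % print(b)
else:
    p = p - 19 * p
h = b
h = b < p

p = p - 19 * p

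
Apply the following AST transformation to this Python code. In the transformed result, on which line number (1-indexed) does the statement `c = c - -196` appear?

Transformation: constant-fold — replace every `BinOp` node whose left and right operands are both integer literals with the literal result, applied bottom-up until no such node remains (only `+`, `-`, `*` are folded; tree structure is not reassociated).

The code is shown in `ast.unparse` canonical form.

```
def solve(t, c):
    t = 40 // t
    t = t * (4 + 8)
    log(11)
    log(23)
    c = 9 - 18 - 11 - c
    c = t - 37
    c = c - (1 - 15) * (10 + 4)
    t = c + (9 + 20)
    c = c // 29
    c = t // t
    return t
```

8

Transformed code:
def solve(t, c):
    t = 40 // t
    t = t * 12
    log(11)
    log(23)
    c = -20 - c
    c = t - 37
    c = c - -196
    t = c + 29
    c = c // 29
    c = t // t
    return t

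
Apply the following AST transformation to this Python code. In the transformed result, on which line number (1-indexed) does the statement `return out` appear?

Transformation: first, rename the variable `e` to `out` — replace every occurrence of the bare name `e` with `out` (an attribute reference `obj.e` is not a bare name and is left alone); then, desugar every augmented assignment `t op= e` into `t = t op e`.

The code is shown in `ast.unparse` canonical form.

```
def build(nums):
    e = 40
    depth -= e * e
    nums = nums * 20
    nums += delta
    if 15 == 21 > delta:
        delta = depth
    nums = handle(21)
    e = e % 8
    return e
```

Transformed code:
def build(nums):
    out = 40
    depth = depth - out * out
    nums = nums * 20
    nums = nums + delta
    if 15 == 21 > delta:
        delta = depth
    nums = handle(21)
    out = out % 8
    return out

10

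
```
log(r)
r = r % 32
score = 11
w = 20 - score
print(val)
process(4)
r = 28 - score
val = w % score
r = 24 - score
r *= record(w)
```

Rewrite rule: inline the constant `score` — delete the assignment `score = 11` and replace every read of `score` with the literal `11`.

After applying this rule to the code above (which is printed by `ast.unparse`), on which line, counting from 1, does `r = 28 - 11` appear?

Transformed code:
log(r)
r = r % 32
w = 20 - 11
print(val)
process(4)
r = 28 - 11
val = w % 11
r = 24 - 11
r *= record(w)

6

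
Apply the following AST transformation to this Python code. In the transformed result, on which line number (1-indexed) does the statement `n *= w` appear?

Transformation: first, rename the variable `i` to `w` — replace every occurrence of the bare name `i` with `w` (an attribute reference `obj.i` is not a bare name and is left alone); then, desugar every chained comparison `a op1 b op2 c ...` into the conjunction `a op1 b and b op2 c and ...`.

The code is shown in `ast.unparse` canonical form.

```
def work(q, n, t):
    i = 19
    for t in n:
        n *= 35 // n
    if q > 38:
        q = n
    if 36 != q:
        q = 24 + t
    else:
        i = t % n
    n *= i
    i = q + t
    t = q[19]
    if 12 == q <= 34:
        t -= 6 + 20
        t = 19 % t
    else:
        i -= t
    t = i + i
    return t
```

Transformed code:
def work(q, n, t):
    w = 19
    for t in n:
        n *= 35 // n
    if q > 38:
        q = n
    if 36 != q:
        q = 24 + t
    else:
        w = t % n
    n *= w
    w = q + t
    t = q[19]
    if 12 == q and q <= 34:
        t -= 6 + 20
        t = 19 % t
    else:
        w -= t
    t = w + w
    return t

11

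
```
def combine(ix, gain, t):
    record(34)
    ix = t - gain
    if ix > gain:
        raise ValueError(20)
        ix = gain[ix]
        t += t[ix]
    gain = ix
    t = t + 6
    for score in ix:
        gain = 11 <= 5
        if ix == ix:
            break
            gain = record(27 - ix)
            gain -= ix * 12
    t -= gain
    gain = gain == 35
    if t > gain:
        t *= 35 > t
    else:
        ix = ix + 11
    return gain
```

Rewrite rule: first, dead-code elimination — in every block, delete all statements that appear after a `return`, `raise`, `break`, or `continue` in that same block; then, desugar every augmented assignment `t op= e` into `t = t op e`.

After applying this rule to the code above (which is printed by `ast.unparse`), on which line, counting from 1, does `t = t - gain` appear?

12

Transformed code:
def combine(ix, gain, t):
    record(34)
    ix = t - gain
    if ix > gain:
        raise ValueError(20)
    gain = ix
    t = t + 6
    for score in ix:
        gain = 11 <= 5
        if ix == ix:
            break
    t = t - gain
    gain = gain == 35
    if t > gain:
        t = t * (35 > t)
    else:
        ix = ix + 11
    return gain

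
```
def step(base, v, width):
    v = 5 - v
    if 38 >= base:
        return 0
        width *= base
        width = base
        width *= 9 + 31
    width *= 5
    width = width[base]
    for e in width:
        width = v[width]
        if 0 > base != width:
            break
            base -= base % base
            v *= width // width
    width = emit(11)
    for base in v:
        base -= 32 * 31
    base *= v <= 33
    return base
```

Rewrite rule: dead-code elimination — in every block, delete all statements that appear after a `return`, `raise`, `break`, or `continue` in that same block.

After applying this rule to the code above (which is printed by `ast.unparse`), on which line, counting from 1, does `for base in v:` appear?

12

Transformed code:
def step(base, v, width):
    v = 5 - v
    if 38 >= base:
        return 0
    width *= 5
    width = width[base]
    for e in width:
        width = v[width]
        if 0 > base != width:
            break
    width = emit(11)
    for base in v:
        base -= 32 * 31
    base *= v <= 33
    return base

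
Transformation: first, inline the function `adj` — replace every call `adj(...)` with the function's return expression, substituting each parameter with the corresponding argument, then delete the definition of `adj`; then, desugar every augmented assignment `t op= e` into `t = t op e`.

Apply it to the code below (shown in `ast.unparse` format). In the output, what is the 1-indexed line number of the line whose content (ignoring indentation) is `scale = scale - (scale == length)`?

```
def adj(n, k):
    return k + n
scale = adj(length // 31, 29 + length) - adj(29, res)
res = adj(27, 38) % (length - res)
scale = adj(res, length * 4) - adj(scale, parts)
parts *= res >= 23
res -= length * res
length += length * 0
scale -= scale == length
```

Transformed code:
scale = 29 + length + length // 31 - (res + 29)
res = (38 + 27) % (length - res)
scale = length * 4 + res - (parts + scale)
parts = parts * (res >= 23)
res = res - length * res
length = length + length * 0
scale = scale - (scale == length)

7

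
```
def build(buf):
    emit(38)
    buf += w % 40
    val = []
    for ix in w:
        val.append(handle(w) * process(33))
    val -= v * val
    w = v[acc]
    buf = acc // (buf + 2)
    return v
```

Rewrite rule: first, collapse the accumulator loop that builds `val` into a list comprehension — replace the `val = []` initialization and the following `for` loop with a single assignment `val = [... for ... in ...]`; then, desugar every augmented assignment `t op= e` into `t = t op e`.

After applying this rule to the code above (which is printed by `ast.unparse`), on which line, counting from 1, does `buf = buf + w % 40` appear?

Transformed code:
def build(buf):
    emit(38)
    buf = buf + w % 40
    val = [handle(w) * process(33) for ix in w]
    val = val - v * val
    w = v[acc]
    buf = acc // (buf + 2)
    return v

3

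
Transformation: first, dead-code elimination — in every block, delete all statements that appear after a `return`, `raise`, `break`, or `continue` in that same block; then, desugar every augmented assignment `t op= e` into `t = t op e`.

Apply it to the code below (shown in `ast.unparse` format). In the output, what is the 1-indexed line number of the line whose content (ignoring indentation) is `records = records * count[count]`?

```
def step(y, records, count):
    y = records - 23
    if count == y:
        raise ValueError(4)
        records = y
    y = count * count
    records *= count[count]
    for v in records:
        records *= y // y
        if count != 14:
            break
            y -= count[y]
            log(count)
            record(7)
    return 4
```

Transformed code:
def step(y, records, count):
    y = records - 23
    if count == y:
        raise ValueError(4)
    y = count * count
    records = records * count[count]
    for v in records:
        records = records * (y // y)
        if count != 14:
            break
    return 4

6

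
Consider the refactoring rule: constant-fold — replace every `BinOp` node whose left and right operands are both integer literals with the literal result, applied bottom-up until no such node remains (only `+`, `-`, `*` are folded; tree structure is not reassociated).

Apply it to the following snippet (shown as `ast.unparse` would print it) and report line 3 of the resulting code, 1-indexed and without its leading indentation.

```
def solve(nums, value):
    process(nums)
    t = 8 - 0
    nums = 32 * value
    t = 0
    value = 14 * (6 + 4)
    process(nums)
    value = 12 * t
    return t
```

Transformed code:
def solve(nums, value):
    process(nums)
    t = 8
    nums = 32 * value
    t = 0
    value = 140
    process(nums)
    value = 12 * t
    return t

t = 8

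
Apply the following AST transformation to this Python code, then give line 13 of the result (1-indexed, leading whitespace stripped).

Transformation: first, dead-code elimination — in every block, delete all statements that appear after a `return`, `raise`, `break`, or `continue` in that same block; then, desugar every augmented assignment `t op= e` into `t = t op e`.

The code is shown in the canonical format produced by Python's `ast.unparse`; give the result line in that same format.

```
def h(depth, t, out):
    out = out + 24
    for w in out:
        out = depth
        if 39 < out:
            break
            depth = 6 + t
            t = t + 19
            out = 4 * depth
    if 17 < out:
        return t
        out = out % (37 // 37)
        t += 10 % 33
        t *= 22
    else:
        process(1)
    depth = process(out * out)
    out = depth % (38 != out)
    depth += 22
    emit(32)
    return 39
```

Transformed code:
def h(depth, t, out):
    out = out + 24
    for w in out:
        out = depth
        if 39 < out:
            break
    if 17 < out:
        return t
    else:
        process(1)
    depth = process(out * out)
    out = depth % (38 != out)
    depth = depth + 22
    emit(32)
    return 39

depth = depth + 22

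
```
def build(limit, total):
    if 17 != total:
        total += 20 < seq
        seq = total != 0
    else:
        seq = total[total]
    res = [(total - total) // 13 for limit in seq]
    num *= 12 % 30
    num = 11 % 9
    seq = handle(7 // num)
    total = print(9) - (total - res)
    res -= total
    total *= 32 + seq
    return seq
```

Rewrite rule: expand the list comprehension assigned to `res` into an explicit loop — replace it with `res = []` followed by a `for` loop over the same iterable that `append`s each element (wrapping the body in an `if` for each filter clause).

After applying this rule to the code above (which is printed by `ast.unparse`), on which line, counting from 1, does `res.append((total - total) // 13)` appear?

Transformed code:
def build(limit, total):
    if 17 != total:
        total += 20 < seq
        seq = total != 0
    else:
        seq = total[total]
    res = []
    for limit in seq:
        res.append((total - total) // 13)
    num *= 12 % 30
    num = 11 % 9
    seq = handle(7 // num)
    total = print(9) - (total - res)
    res -= total
    total *= 32 + seq
    return seq

9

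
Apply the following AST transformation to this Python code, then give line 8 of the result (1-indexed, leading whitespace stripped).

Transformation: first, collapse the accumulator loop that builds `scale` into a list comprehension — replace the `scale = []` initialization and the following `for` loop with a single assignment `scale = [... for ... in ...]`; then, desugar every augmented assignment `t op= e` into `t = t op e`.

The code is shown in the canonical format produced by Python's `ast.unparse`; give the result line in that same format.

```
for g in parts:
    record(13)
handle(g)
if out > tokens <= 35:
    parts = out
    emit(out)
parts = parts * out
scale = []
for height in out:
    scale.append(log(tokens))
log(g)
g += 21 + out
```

scale = [log(tokens) for height in out]

Transformed code:
for g in parts:
    record(13)
handle(g)
if out > tokens <= 35:
    parts = out
    emit(out)
parts = parts * out
scale = [log(tokens) for height in out]
log(g)
g = g + (21 + out)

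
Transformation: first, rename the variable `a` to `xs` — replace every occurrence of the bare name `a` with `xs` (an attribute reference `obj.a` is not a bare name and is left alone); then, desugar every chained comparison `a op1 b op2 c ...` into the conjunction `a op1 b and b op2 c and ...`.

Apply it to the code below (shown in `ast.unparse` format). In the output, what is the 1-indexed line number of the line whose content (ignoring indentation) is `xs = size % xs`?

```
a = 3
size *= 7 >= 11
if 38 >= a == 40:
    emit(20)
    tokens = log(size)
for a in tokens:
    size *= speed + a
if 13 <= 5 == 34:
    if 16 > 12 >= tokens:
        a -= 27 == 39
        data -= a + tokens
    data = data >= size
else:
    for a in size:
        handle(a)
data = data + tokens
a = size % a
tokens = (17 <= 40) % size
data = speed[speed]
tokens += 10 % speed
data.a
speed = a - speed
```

17

Transformed code:
xs = 3
size *= 7 >= 11
if 38 >= xs and xs == 40:
    emit(20)
    tokens = log(size)
for xs in tokens:
    size *= speed + xs
if 13 <= 5 and 5 == 34:
    if 16 > 12 and 12 >= tokens:
        xs -= 27 == 39
        data -= xs + tokens
    data = data >= size
else:
    for xs in size:
        handle(xs)
data = data + tokens
xs = size % xs
tokens = (17 <= 40) % size
data = speed[speed]
tokens += 10 % speed
data.a
speed = xs - speed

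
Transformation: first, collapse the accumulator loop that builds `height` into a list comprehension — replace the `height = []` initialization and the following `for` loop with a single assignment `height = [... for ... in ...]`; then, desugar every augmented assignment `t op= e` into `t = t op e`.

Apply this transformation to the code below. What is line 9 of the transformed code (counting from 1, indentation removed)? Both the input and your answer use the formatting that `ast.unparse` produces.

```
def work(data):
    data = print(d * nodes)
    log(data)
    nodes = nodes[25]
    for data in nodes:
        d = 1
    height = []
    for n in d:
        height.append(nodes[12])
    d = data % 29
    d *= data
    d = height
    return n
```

Transformed code:
def work(data):
    data = print(d * nodes)
    log(data)
    nodes = nodes[25]
    for data in nodes:
        d = 1
    height = [nodes[12] for n in d]
    d = data % 29
    d = d * data
    d = height
    return n

d = d * data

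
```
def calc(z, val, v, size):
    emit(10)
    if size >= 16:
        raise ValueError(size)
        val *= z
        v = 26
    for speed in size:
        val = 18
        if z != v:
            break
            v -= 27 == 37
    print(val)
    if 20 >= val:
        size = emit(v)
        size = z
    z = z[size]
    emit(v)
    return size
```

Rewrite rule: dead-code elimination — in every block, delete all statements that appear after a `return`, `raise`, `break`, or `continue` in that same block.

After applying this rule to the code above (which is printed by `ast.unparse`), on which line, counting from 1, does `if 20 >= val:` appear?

10

Transformed code:
def calc(z, val, v, size):
    emit(10)
    if size >= 16:
        raise ValueError(size)
    for speed in size:
        val = 18
        if z != v:
            break
    print(val)
    if 20 >= val:
        size = emit(v)
        size = z
    z = z[size]
    emit(v)
    return size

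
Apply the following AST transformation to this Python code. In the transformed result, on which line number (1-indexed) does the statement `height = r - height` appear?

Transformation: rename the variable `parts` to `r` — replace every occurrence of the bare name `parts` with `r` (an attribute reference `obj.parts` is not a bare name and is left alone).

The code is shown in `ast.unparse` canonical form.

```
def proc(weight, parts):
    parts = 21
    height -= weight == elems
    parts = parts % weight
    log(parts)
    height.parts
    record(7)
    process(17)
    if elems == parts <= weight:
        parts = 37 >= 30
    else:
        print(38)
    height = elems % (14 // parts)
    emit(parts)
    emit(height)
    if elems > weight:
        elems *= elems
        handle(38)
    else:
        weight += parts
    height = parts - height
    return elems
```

21

Transformed code:
def proc(weight, r):
    r = 21
    height -= weight == elems
    r = r % weight
    log(r)
    height.parts
    record(7)
    process(17)
    if elems == r <= weight:
        r = 37 >= 30
    else:
        print(38)
    height = elems % (14 // r)
    emit(r)
    emit(height)
    if elems > weight:
        elems *= elems
        handle(38)
    else:
        weight += r
    height = r - height
    return elems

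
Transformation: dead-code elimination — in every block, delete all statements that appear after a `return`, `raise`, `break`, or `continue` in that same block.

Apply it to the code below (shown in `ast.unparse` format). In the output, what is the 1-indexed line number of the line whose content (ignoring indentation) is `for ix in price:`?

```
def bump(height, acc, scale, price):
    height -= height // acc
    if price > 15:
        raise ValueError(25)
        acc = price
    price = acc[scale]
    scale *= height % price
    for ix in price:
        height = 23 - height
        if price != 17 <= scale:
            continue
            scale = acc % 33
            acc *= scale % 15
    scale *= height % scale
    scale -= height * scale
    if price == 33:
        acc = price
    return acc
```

Transformed code:
def bump(height, acc, scale, price):
    height -= height // acc
    if price > 15:
        raise ValueError(25)
    price = acc[scale]
    scale *= height % price
    for ix in price:
        height = 23 - height
        if price != 17 <= scale:
            continue
    scale *= height % scale
    scale -= height * scale
    if price == 33:
        acc = price
    return acc

7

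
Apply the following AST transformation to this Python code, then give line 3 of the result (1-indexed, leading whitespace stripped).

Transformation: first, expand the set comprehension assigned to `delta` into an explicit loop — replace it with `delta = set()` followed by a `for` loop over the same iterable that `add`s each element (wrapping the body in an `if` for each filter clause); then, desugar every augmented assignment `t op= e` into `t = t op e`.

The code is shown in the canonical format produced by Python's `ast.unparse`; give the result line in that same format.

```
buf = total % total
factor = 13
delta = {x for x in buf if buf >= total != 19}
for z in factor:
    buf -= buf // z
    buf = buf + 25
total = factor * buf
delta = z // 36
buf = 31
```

Transformed code:
buf = total % total
factor = 13
delta = set()
for x in buf:
    if buf >= total != 19:
        delta.add(x)
for z in factor:
    buf = buf - buf // z
    buf = buf + 25
total = factor * buf
delta = z // 36
buf = 31

delta = set()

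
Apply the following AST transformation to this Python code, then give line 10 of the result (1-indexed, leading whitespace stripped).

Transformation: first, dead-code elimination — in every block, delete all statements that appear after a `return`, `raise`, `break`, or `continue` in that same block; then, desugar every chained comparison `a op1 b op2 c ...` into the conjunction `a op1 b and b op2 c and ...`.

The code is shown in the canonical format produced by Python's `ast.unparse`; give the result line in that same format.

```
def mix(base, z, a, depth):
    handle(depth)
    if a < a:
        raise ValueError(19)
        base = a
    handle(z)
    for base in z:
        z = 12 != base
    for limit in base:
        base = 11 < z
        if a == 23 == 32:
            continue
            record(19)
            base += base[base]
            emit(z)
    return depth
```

Transformed code:
def mix(base, z, a, depth):
    handle(depth)
    if a < a:
        raise ValueError(19)
    handle(z)
    for base in z:
        z = 12 != base
    for limit in base:
        base = 11 < z
        if a == 23 and 23 == 32:
            continue
    return depth

if a == 23 and 23 == 32: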